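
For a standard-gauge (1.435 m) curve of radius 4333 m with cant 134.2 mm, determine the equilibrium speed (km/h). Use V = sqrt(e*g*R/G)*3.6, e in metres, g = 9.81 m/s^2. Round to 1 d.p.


Convert cant: e = 134.2 mm = 0.1342 m
V_ms = sqrt(0.1342 * 9.81 * 4333 / 1.435)
V_ms = sqrt(3975.193844) = 63.0491 m/s
V = 63.0491 * 3.6 = 227.0 km/h

227.0


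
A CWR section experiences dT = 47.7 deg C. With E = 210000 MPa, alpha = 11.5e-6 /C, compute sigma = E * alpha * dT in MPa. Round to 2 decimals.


sigma = E * alpha * dT
sigma = 210000 * 11.5e-6 * 47.7
sigma = 2.415 * 47.7
sigma = 115.20 MPa

115.20


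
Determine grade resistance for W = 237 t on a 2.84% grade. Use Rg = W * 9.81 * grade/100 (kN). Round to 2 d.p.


Rg = W * 9.81 * grade / 100
Rg = 237 * 9.81 * 2.84 / 100
Rg = 2324.97 * 0.0284
Rg = 66.03 kN

66.03


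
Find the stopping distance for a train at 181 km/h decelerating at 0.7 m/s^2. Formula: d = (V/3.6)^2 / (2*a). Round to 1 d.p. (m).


Convert speed: V = 181 / 3.6 = 50.2778 m/s
V^2 = 2527.8549
d = 2527.8549 / (2 * 0.7)
d = 2527.8549 / 1.4
d = 1805.6 m

1805.6


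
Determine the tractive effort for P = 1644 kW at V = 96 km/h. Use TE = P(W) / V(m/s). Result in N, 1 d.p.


Convert: P = 1644 kW = 1644000 W
V = 96 / 3.6 = 26.6667 m/s
TE = 1644000 / 26.6667
TE = 61650.0 N

61650.0


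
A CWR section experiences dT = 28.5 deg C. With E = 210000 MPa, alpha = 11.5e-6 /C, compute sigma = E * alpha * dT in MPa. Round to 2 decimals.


sigma = E * alpha * dT
sigma = 210000 * 11.5e-6 * 28.5
sigma = 2.415 * 28.5
sigma = 68.83 MPa

68.83


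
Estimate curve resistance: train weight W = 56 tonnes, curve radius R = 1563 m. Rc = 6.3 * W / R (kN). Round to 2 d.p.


Rc = 6.3 * W / R
Rc = 6.3 * 56 / 1563
Rc = 352.8 / 1563
Rc = 0.23 kN

0.23


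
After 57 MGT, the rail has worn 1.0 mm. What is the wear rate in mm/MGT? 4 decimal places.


Wear rate = total wear / cumulative tonnage
Rate = 1.0 / 57
Rate = 0.0175 mm/MGT

0.0175


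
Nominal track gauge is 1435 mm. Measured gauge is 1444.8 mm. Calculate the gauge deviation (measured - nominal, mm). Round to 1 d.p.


Deviation = measured - nominal
Deviation = 1444.8 - 1435
Deviation = 9.8 mm

9.8


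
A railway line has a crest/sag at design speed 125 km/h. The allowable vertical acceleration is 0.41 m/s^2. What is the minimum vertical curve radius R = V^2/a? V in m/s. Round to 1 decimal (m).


Convert speed: V = 125 / 3.6 = 34.7222 m/s
V^2 = 1205.6327 m^2/s^2
R_v = 1205.6327 / 0.41
R_v = 2940.6 m

2940.6


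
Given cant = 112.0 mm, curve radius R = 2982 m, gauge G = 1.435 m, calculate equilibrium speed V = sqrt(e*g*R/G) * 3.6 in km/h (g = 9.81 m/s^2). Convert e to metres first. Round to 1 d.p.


Convert cant: e = 112.0 mm = 0.1120 m
V_ms = sqrt(0.1120 * 9.81 * 2982 / 1.435)
V_ms = sqrt(2283.193756) = 47.7828 m/s
V = 47.7828 * 3.6 = 172.0 km/h

172.0


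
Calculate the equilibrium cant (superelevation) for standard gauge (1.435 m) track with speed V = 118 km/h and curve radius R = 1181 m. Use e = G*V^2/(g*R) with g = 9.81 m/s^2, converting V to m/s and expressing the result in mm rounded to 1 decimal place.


Convert speed: V = 118 / 3.6 = 32.7778 m/s
Apply formula: e = 1.435 * 32.7778^2 / (9.81 * 1181)
e = 1.435 * 1074.3827 / 11585.61
e = 0.133074 m = 133.1 mm

133.1


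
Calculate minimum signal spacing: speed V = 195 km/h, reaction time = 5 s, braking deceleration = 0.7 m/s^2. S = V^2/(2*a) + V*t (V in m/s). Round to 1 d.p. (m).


V = 195 / 3.6 = 54.1667 m/s
Braking distance = 54.1667^2 / (2*0.7) = 2095.7341 m
Sighting distance = 54.1667 * 5 = 270.8333 m
S = 2095.7341 + 270.8333 = 2366.6 m

2366.6


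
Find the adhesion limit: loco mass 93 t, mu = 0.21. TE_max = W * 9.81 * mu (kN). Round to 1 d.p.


TE_max = W * g * mu
TE_max = 93 * 9.81 * 0.21
TE_max = 912.33 * 0.21
TE_max = 191.6 kN

191.6


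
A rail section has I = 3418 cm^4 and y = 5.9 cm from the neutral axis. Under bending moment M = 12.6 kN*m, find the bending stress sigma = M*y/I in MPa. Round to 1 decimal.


Convert units:
M = 12.6 kN*m = 12600000 N*mm
y = 5.9 cm = 59 mm
I = 3418 cm^4 = 34180000 mm^4
sigma = 12600000 * 59 / 34180000
sigma = 21.7 MPa

21.7


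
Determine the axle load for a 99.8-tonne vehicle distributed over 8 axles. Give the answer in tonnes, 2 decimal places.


Load per axle = total weight / number of axles
Load = 99.8 / 8
Load = 12.48 tonnes

12.48


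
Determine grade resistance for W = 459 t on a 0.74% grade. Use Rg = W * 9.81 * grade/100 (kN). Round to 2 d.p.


Rg = W * 9.81 * grade / 100
Rg = 459 * 9.81 * 0.74 / 100
Rg = 4502.79 * 0.0074
Rg = 33.32 kN

33.32


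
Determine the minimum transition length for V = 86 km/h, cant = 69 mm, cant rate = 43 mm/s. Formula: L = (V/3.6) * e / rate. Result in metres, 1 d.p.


Convert speed: V = 86 / 3.6 = 23.8889 m/s
L = 23.8889 * 69 / 43
L = 1648.3333 / 43
L = 38.3 m

38.3


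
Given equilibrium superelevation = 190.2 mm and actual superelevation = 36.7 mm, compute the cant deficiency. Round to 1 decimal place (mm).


Cant deficiency = equilibrium cant - actual cant
CD = 190.2 - 36.7
CD = 153.5 mm

153.5


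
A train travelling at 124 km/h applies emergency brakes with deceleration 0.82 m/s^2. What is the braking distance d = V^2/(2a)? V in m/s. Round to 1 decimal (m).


Convert speed: V = 124 / 3.6 = 34.4444 m/s
V^2 = 1186.4198
d = 1186.4198 / (2 * 0.82)
d = 1186.4198 / 1.64
d = 723.4 m

723.4


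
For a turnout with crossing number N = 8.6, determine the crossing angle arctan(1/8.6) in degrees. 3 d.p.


1/N = 1/8.6 = 0.116279
angle = arctan(0.116279) = 0.115759 rad
angle = 0.115759 * 180/pi = 6.633 degrees

6.633


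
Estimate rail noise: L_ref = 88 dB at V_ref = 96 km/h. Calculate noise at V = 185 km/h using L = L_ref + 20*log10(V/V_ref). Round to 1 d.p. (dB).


V/V_ref = 185 / 96 = 1.927083
log10(1.927083) = 0.2849
20 * 0.2849 = 5.698
L = 88 + 5.698 = 93.7 dB

93.7


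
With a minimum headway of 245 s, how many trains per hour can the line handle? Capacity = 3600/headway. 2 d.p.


Capacity = 3600 / headway
Capacity = 3600 / 245
Capacity = 14.69 trains/hour

14.69


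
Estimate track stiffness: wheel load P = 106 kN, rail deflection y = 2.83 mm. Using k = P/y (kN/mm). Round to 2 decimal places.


Track stiffness k = P / y
k = 106 / 2.83
k = 37.46 kN/mm

37.46


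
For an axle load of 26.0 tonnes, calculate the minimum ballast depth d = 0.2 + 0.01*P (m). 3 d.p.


d = 0.2 + 0.01 * 26.0
d = 0.2 + 0.26
d = 0.460 m

0.460


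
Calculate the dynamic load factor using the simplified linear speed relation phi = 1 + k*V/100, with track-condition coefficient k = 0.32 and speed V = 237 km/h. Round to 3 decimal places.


phi = 1 + k * V / 100
phi = 1 + 0.32 * 237 / 100
phi = 1 + 0.7584
phi = 1.758

1.758


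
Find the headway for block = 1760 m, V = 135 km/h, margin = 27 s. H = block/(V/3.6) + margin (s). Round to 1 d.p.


V = 135 / 3.6 = 37.5 m/s
Block traversal time = 1760 / 37.5 = 46.9333 s
Headway = 46.9333 + 27
Headway = 73.9 s

73.9


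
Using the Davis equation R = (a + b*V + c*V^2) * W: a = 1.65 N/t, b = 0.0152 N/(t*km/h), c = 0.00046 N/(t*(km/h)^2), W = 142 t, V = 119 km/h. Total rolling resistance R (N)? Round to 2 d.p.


b*V = 0.0152 * 119 = 1.8088
c*V^2 = 0.00046 * 14161 = 6.51406
R_per_t = 1.65 + 1.8088 + 6.51406 = 9.97286 N/t
R_total = 9.97286 * 142 = 1416.15 N

1416.15


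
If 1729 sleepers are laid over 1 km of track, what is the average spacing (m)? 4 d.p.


Spacing = 1000 m / number of sleepers
Spacing = 1000 / 1729
Spacing = 0.5784 m

0.5784


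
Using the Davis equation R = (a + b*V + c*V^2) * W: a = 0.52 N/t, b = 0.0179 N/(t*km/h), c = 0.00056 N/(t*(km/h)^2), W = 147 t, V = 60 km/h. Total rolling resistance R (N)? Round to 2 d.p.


b*V = 0.0179 * 60 = 1.074
c*V^2 = 0.00056 * 3600 = 2.016
R_per_t = 0.52 + 1.074 + 2.016 = 3.61 N/t
R_total = 3.61 * 147 = 530.67 N

530.67


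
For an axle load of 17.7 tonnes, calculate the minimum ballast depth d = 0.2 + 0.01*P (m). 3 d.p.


d = 0.2 + 0.01 * 17.7
d = 0.2 + 0.177
d = 0.377 m

0.377


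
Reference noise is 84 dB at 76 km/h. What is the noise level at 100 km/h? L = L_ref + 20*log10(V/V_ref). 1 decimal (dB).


V/V_ref = 100 / 76 = 1.315789
log10(1.315789) = 0.119186
20 * 0.119186 = 2.3837
L = 84 + 2.3837 = 86.4 dB

86.4


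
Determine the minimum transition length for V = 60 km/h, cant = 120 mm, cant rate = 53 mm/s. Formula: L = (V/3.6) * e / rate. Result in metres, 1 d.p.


Convert speed: V = 60 / 3.6 = 16.6667 m/s
L = 16.6667 * 120 / 53
L = 2000.0 / 53
L = 37.7 m

37.7


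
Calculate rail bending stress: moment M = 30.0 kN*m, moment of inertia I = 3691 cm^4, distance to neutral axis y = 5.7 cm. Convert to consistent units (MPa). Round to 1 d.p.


Convert units:
M = 30.0 kN*m = 30000000 N*mm
y = 5.7 cm = 57 mm
I = 3691 cm^4 = 36910000 mm^4
sigma = 30000000 * 57 / 36910000
sigma = 46.3 MPa

46.3


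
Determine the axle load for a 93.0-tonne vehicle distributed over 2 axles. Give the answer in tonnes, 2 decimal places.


Load per axle = total weight / number of axles
Load = 93.0 / 2
Load = 46.50 tonnes

46.50


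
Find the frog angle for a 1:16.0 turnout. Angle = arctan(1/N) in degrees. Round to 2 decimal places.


1/N = 1/16.0 = 0.0625
angle = arctan(0.0625) = 0.062419 rad
angle = 0.062419 * 180/pi = 3.58 degrees

3.58


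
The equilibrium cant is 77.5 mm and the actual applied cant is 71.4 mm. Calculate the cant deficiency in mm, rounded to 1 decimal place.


Cant deficiency = equilibrium cant - actual cant
CD = 77.5 - 71.4
CD = 6.1 mm

6.1


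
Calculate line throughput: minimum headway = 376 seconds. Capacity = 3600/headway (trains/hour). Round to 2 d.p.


Capacity = 3600 / headway
Capacity = 3600 / 376
Capacity = 9.57 trains/hour

9.57


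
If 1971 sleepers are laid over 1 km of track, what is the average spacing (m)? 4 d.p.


Spacing = 1000 m / number of sleepers
Spacing = 1000 / 1971
Spacing = 0.5074 m

0.5074


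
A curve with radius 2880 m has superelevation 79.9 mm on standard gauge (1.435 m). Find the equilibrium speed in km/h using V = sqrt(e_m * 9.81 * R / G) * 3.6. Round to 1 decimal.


Convert cant: e = 79.9 mm = 0.0799 m
V_ms = sqrt(0.0799 * 9.81 * 2880 / 1.435)
V_ms = sqrt(1573.100153) = 39.6623 m/s
V = 39.6623 * 3.6 = 142.8 km/h

142.8


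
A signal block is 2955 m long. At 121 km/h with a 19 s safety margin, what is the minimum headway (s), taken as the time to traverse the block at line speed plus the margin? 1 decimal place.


V = 121 / 3.6 = 33.6111 m/s
Block traversal time = 2955 / 33.6111 = 87.9174 s
Headway = 87.9174 + 19
Headway = 106.9 s

106.9


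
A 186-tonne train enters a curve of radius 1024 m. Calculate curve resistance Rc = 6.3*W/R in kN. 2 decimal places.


Rc = 6.3 * W / R
Rc = 6.3 * 186 / 1024
Rc = 1171.8 / 1024
Rc = 1.14 kN

1.14


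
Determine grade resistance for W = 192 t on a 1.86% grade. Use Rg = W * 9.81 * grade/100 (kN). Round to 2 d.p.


Rg = W * 9.81 * grade / 100
Rg = 192 * 9.81 * 1.86 / 100
Rg = 1883.52 * 0.0186
Rg = 35.03 kN

35.03


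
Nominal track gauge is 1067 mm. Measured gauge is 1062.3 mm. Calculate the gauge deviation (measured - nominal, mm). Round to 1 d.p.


Deviation = measured - nominal
Deviation = 1062.3 - 1067
Deviation = -4.7 mm

-4.7


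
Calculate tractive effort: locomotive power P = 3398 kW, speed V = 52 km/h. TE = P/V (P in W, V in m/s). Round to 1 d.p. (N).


Convert: P = 3398 kW = 3398000 W
V = 52 / 3.6 = 14.4444 m/s
TE = 3398000 / 14.4444
TE = 235246.2 N

235246.2


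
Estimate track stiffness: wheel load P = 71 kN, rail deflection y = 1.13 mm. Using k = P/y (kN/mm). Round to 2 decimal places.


Track stiffness k = P / y
k = 71 / 1.13
k = 62.83 kN/mm

62.83


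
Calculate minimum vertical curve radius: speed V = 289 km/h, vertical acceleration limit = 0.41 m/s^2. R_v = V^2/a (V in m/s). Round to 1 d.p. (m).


Convert speed: V = 289 / 3.6 = 80.2778 m/s
V^2 = 6444.5216 m^2/s^2
R_v = 6444.5216 / 0.41
R_v = 15718.3 m

15718.3


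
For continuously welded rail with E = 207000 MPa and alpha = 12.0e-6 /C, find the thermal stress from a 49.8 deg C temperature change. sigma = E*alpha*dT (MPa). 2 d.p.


sigma = E * alpha * dT
sigma = 207000 * 12.0e-6 * 49.8
sigma = 2.484 * 49.8
sigma = 123.70 MPa

123.70


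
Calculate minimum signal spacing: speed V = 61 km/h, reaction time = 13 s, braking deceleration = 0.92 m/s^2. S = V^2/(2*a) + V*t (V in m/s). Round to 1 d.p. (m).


V = 61 / 3.6 = 16.9444 m/s
Braking distance = 16.9444^2 / (2*0.92) = 156.0403 m
Sighting distance = 16.9444 * 13 = 220.2778 m
S = 156.0403 + 220.2778 = 376.3 m

376.3


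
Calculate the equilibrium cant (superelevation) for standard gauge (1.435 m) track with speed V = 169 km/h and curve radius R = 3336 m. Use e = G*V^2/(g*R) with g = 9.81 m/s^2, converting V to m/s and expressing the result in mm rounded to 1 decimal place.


Convert speed: V = 169 / 3.6 = 46.9444 m/s
Apply formula: e = 1.435 * 46.9444^2 / (9.81 * 3336)
e = 1.435 * 2203.7809 / 32726.16
e = 0.096633 m = 96.6 mm

96.6


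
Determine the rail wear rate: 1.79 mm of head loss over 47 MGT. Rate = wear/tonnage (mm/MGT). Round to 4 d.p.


Wear rate = total wear / cumulative tonnage
Rate = 1.79 / 47
Rate = 0.0381 mm/MGT

0.0381


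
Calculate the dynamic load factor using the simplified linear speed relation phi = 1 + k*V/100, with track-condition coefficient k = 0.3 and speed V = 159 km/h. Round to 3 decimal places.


phi = 1 + k * V / 100
phi = 1 + 0.3 * 159 / 100
phi = 1 + 0.477
phi = 1.477

1.477


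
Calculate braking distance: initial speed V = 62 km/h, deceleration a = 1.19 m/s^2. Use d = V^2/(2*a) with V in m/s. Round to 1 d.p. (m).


Convert speed: V = 62 / 3.6 = 17.2222 m/s
V^2 = 296.6049
d = 296.6049 / (2 * 1.19)
d = 296.6049 / 2.38
d = 124.6 m

124.6


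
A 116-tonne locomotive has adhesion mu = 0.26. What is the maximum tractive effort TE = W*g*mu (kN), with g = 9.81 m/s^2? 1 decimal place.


TE_max = W * g * mu
TE_max = 116 * 9.81 * 0.26
TE_max = 1137.96 * 0.26
TE_max = 295.9 kN

295.9


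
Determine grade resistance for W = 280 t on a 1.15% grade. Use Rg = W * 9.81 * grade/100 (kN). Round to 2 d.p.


Rg = W * 9.81 * grade / 100
Rg = 280 * 9.81 * 1.15 / 100
Rg = 2746.8 * 0.0115
Rg = 31.59 kN

31.59


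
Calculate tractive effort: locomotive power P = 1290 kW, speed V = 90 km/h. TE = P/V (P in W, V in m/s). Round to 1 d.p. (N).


Convert: P = 1290 kW = 1290000 W
V = 90 / 3.6 = 25.0 m/s
TE = 1290000 / 25.0
TE = 51600.0 N

51600.0


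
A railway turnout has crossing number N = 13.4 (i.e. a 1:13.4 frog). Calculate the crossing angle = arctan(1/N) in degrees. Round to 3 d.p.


1/N = 1/13.4 = 0.074627
angle = arctan(0.074627) = 0.074489 rad
angle = 0.074489 * 180/pi = 4.268 degrees

4.268


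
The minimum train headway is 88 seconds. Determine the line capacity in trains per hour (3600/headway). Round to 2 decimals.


Capacity = 3600 / headway
Capacity = 3600 / 88
Capacity = 40.91 trains/hour

40.91


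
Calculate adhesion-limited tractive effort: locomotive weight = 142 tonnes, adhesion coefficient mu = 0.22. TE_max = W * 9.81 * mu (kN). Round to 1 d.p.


TE_max = W * g * mu
TE_max = 142 * 9.81 * 0.22
TE_max = 1393.02 * 0.22
TE_max = 306.5 kN

306.5


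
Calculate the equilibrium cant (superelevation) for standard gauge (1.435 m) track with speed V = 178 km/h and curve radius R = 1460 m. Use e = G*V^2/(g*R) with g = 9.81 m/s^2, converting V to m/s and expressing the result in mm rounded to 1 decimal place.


Convert speed: V = 178 / 3.6 = 49.4444 m/s
Apply formula: e = 1.435 * 49.4444^2 / (9.81 * 1460)
e = 1.435 * 2444.7531 / 14322.6
e = 0.244943 m = 244.9 mm

244.9


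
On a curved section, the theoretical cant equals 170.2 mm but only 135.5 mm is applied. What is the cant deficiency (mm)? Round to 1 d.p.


Cant deficiency = equilibrium cant - actual cant
CD = 170.2 - 135.5
CD = 34.7 mm

34.7


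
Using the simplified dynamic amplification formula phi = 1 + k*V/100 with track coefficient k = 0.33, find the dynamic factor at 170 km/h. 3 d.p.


phi = 1 + k * V / 100
phi = 1 + 0.33 * 170 / 100
phi = 1 + 0.561
phi = 1.561

1.561


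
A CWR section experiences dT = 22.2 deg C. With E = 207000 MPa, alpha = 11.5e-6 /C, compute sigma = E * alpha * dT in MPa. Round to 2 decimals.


sigma = E * alpha * dT
sigma = 207000 * 11.5e-6 * 22.2
sigma = 2.3805 * 22.2
sigma = 52.85 MPa

52.85


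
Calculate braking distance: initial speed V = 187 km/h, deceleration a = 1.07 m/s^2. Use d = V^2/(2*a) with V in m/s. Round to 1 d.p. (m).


Convert speed: V = 187 / 3.6 = 51.9444 m/s
V^2 = 2698.2253
d = 2698.2253 / (2 * 1.07)
d = 2698.2253 / 2.14
d = 1260.9 m

1260.9


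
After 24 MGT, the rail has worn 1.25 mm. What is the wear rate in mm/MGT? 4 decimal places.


Wear rate = total wear / cumulative tonnage
Rate = 1.25 / 24
Rate = 0.0521 mm/MGT

0.0521


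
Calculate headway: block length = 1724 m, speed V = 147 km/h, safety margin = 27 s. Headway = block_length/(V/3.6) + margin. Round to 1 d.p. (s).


V = 147 / 3.6 = 40.8333 m/s
Block traversal time = 1724 / 40.8333 = 42.2204 s
Headway = 42.2204 + 27
Headway = 69.2 s

69.2


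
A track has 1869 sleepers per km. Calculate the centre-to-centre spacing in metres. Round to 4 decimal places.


Spacing = 1000 m / number of sleepers
Spacing = 1000 / 1869
Spacing = 0.5350 m

0.5350


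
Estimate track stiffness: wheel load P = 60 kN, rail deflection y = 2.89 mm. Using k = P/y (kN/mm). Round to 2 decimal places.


Track stiffness k = P / y
k = 60 / 2.89
k = 20.76 kN/mm

20.76


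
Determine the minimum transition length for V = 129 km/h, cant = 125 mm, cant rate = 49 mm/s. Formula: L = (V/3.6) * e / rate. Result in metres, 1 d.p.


Convert speed: V = 129 / 3.6 = 35.8333 m/s
L = 35.8333 * 125 / 49
L = 4479.1667 / 49
L = 91.4 m

91.4


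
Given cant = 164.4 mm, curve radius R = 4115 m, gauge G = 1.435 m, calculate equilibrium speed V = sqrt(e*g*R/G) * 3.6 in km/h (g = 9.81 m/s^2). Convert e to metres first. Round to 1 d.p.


Convert cant: e = 164.4 mm = 0.1644 m
V_ms = sqrt(0.1644 * 9.81 * 4115 / 1.435)
V_ms = sqrt(4624.755303) = 68.0056 m/s
V = 68.0056 * 3.6 = 244.8 km/h

244.8


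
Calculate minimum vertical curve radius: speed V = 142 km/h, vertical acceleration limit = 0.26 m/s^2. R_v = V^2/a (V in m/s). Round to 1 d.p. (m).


Convert speed: V = 142 / 3.6 = 39.4444 m/s
V^2 = 1555.8642 m^2/s^2
R_v = 1555.8642 / 0.26
R_v = 5984.1 m

5984.1


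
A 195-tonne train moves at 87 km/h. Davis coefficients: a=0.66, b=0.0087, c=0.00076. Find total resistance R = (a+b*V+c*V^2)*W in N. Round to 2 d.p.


b*V = 0.0087 * 87 = 0.7569
c*V^2 = 0.00076 * 7569 = 5.75244
R_per_t = 0.66 + 0.7569 + 5.75244 = 7.16934 N/t
R_total = 7.16934 * 195 = 1398.02 N

1398.02


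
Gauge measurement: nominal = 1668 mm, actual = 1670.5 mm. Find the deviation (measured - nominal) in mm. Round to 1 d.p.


Deviation = measured - nominal
Deviation = 1670.5 - 1668
Deviation = 2.5 mm

2.5


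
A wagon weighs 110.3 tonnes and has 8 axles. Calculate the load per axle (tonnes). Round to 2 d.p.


Load per axle = total weight / number of axles
Load = 110.3 / 8
Load = 13.79 tonnes

13.79


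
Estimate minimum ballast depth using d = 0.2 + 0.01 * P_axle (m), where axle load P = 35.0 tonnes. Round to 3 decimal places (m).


d = 0.2 + 0.01 * 35.0
d = 0.2 + 0.35
d = 0.550 m

0.550


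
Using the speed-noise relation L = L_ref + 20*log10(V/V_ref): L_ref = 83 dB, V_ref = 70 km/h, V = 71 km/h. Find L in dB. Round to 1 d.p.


V/V_ref = 71 / 70 = 1.014286
log10(1.014286) = 0.00616
20 * 0.00616 = 0.1232
L = 83 + 0.1232 = 83.1 dB

83.1


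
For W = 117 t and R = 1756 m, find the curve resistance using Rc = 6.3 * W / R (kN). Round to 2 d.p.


Rc = 6.3 * W / R
Rc = 6.3 * 117 / 1756
Rc = 737.1 / 1756
Rc = 0.42 kN

0.42


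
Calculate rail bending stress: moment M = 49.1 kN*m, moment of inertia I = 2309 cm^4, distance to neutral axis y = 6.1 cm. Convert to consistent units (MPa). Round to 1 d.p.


Convert units:
M = 49.1 kN*m = 49100000 N*mm
y = 6.1 cm = 61 mm
I = 2309 cm^4 = 23090000 mm^4
sigma = 49100000 * 61 / 23090000
sigma = 129.7 MPa

129.7


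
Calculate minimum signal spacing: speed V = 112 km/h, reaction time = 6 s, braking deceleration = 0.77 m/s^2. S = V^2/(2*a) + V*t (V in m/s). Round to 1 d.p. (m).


V = 112 / 3.6 = 31.1111 m/s
Braking distance = 31.1111^2 / (2*0.77) = 628.5073 m
Sighting distance = 31.1111 * 6 = 186.6667 m
S = 628.5073 + 186.6667 = 815.2 m

815.2


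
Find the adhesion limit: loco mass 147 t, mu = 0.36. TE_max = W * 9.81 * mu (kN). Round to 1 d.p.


TE_max = W * g * mu
TE_max = 147 * 9.81 * 0.36
TE_max = 1442.07 * 0.36
TE_max = 519.1 kN

519.1


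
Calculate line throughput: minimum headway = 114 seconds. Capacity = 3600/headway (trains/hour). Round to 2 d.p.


Capacity = 3600 / headway
Capacity = 3600 / 114
Capacity = 31.58 trains/hour

31.58


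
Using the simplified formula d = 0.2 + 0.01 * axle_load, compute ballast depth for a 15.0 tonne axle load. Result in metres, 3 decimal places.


d = 0.2 + 0.01 * 15.0
d = 0.2 + 0.15
d = 0.350 m

0.350


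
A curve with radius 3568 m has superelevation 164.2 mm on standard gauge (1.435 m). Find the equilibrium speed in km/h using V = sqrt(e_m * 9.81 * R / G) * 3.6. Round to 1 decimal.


Convert cant: e = 164.2 mm = 0.1642 m
V_ms = sqrt(0.1642 * 9.81 * 3568 / 1.435)
V_ms = sqrt(4005.116053) = 63.286 m/s
V = 63.286 * 3.6 = 227.8 km/h

227.8


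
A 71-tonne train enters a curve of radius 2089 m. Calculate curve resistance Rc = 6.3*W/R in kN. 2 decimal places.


Rc = 6.3 * W / R
Rc = 6.3 * 71 / 2089
Rc = 447.3 / 2089
Rc = 0.21 kN

0.21


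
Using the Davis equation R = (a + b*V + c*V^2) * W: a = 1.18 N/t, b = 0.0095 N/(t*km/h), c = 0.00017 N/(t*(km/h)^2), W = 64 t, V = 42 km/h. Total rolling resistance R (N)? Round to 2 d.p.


b*V = 0.0095 * 42 = 0.399
c*V^2 = 0.00017 * 1764 = 0.29988
R_per_t = 1.18 + 0.399 + 0.29988 = 1.87888 N/t
R_total = 1.87888 * 64 = 120.25 N

120.25


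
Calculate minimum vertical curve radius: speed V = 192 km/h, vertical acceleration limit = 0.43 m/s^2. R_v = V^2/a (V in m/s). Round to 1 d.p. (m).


Convert speed: V = 192 / 3.6 = 53.3333 m/s
V^2 = 2844.4444 m^2/s^2
R_v = 2844.4444 / 0.43
R_v = 6615.0 m

6615.0


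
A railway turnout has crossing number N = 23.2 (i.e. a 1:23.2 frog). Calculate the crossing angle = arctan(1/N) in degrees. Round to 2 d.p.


1/N = 1/23.2 = 0.043103
angle = arctan(0.043103) = 0.043077 rad
angle = 0.043077 * 180/pi = 2.47 degrees

2.47


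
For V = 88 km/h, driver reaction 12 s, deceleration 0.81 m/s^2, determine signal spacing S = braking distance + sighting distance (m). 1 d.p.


V = 88 / 3.6 = 24.4444 m/s
Braking distance = 24.4444^2 / (2*0.81) = 368.8462 m
Sighting distance = 24.4444 * 12 = 293.3333 m
S = 368.8462 + 293.3333 = 662.2 m

662.2


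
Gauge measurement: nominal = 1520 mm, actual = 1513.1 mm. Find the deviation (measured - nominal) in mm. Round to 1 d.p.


Deviation = measured - nominal
Deviation = 1513.1 - 1520
Deviation = -6.9 mm

-6.9


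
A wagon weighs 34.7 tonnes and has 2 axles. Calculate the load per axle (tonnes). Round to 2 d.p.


Load per axle = total weight / number of axles
Load = 34.7 / 2
Load = 17.35 tonnes

17.35


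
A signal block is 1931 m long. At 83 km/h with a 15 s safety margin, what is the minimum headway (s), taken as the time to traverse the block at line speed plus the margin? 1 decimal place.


V = 83 / 3.6 = 23.0556 m/s
Block traversal time = 1931 / 23.0556 = 83.7542 s
Headway = 83.7542 + 15
Headway = 98.8 s

98.8


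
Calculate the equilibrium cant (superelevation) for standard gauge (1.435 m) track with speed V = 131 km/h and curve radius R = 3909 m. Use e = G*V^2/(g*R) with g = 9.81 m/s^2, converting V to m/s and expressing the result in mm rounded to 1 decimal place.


Convert speed: V = 131 / 3.6 = 36.3889 m/s
Apply formula: e = 1.435 * 36.3889^2 / (9.81 * 3909)
e = 1.435 * 1324.1512 / 38347.29
e = 0.049551 m = 49.6 mm

49.6


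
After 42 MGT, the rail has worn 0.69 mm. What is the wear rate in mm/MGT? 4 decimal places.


Wear rate = total wear / cumulative tonnage
Rate = 0.69 / 42
Rate = 0.0164 mm/MGT

0.0164


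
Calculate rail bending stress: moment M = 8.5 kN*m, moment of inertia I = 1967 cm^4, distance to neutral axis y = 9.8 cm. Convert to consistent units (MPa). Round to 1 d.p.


Convert units:
M = 8.5 kN*m = 8500000 N*mm
y = 9.8 cm = 98 mm
I = 1967 cm^4 = 19670000 mm^4
sigma = 8500000 * 98 / 19670000
sigma = 42.3 MPa

42.3


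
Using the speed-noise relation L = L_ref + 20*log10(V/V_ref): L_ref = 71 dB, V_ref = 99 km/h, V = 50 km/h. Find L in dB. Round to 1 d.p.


V/V_ref = 50 / 99 = 0.505051
log10(0.505051) = -0.296665
20 * -0.296665 = -5.9333
L = 71 + -5.9333 = 65.1 dB

65.1


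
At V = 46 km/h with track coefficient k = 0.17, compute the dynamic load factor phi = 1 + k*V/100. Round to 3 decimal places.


phi = 1 + k * V / 100
phi = 1 + 0.17 * 46 / 100
phi = 1 + 0.0782
phi = 1.078

1.078


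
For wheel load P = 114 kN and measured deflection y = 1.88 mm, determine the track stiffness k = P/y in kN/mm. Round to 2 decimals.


Track stiffness k = P / y
k = 114 / 1.88
k = 60.64 kN/mm

60.64


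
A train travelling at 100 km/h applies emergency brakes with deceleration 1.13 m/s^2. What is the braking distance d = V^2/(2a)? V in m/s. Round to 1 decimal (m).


Convert speed: V = 100 / 3.6 = 27.7778 m/s
V^2 = 771.6049
d = 771.6049 / (2 * 1.13)
d = 771.6049 / 2.26
d = 341.4 m

341.4


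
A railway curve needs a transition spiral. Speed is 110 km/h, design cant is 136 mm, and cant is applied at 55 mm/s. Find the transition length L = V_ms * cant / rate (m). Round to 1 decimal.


Convert speed: V = 110 / 3.6 = 30.5556 m/s
L = 30.5556 * 136 / 55
L = 4155.5556 / 55
L = 75.6 m

75.6


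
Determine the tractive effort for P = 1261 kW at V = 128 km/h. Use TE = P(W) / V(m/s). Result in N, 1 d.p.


Convert: P = 1261 kW = 1261000 W
V = 128 / 3.6 = 35.5556 m/s
TE = 1261000 / 35.5556
TE = 35465.6 N

35465.6


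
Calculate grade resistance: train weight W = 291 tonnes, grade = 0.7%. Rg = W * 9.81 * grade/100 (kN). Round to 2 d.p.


Rg = W * 9.81 * grade / 100
Rg = 291 * 9.81 * 0.7 / 100
Rg = 2854.71 * 0.007
Rg = 19.98 kN

19.98


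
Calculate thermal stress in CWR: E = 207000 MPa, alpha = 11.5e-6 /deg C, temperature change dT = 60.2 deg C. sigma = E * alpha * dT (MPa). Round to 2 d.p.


sigma = E * alpha * dT
sigma = 207000 * 11.5e-6 * 60.2
sigma = 2.3805 * 60.2
sigma = 143.31 MPa

143.31


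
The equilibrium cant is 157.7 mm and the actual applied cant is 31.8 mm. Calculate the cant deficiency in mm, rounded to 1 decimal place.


Cant deficiency = equilibrium cant - actual cant
CD = 157.7 - 31.8
CD = 125.9 mm

125.9


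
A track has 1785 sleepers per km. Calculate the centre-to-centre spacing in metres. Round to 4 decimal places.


Spacing = 1000 m / number of sleepers
Spacing = 1000 / 1785
Spacing = 0.5602 m

0.5602


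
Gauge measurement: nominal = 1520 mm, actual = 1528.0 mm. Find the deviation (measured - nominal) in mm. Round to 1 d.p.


Deviation = measured - nominal
Deviation = 1528.0 - 1520
Deviation = 8.0 mm

8.0


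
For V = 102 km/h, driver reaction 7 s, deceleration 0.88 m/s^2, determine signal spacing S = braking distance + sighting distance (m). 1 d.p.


V = 102 / 3.6 = 28.3333 m/s
Braking distance = 28.3333^2 / (2*0.88) = 456.1237 m
Sighting distance = 28.3333 * 7 = 198.3333 m
S = 456.1237 + 198.3333 = 654.5 m

654.5


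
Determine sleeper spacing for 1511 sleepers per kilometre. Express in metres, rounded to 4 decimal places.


Spacing = 1000 m / number of sleepers
Spacing = 1000 / 1511
Spacing = 0.6618 m

0.6618


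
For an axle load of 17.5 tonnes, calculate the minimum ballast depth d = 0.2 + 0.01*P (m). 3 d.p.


d = 0.2 + 0.01 * 17.5
d = 0.2 + 0.175
d = 0.375 m

0.375


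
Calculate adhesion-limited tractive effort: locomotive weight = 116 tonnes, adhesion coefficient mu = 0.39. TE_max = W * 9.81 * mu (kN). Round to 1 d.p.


TE_max = W * g * mu
TE_max = 116 * 9.81 * 0.39
TE_max = 1137.96 * 0.39
TE_max = 443.8 kN

443.8


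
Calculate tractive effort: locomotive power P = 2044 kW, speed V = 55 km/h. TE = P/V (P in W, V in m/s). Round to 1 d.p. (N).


Convert: P = 2044 kW = 2044000 W
V = 55 / 3.6 = 15.2778 m/s
TE = 2044000 / 15.2778
TE = 133789.1 N

133789.1


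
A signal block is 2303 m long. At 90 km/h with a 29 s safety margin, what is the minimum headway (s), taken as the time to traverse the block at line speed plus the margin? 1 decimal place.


V = 90 / 3.6 = 25.0 m/s
Block traversal time = 2303 / 25.0 = 92.12 s
Headway = 92.12 + 29
Headway = 121.1 s

121.1


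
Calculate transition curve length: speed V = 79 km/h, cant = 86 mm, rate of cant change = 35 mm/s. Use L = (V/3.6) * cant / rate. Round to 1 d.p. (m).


Convert speed: V = 79 / 3.6 = 21.9444 m/s
L = 21.9444 * 86 / 35
L = 1887.2222 / 35
L = 53.9 m

53.9


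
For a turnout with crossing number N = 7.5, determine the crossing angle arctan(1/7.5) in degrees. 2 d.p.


1/N = 1/7.5 = 0.133333
angle = arctan(0.133333) = 0.132552 rad
angle = 0.132552 * 180/pi = 7.59 degrees

7.59


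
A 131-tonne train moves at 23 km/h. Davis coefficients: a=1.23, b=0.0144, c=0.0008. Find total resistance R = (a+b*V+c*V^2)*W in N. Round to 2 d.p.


b*V = 0.0144 * 23 = 0.3312
c*V^2 = 0.0008 * 529 = 0.4232
R_per_t = 1.23 + 0.3312 + 0.4232 = 1.9844 N/t
R_total = 1.9844 * 131 = 259.96 N

259.96


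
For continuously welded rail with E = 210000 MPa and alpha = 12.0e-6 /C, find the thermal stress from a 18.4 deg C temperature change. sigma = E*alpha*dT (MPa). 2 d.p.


sigma = E * alpha * dT
sigma = 210000 * 12.0e-6 * 18.4
sigma = 2.52 * 18.4
sigma = 46.37 MPa

46.37


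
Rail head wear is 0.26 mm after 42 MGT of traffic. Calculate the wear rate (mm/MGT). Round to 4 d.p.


Wear rate = total wear / cumulative tonnage
Rate = 0.26 / 42
Rate = 0.0062 mm/MGT

0.0062


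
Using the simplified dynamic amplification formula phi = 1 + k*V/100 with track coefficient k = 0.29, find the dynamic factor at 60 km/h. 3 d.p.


phi = 1 + k * V / 100
phi = 1 + 0.29 * 60 / 100
phi = 1 + 0.174
phi = 1.174

1.174


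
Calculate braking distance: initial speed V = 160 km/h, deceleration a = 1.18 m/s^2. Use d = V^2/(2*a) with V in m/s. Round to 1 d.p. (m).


Convert speed: V = 160 / 3.6 = 44.4444 m/s
V^2 = 1975.3086
d = 1975.3086 / (2 * 1.18)
d = 1975.3086 / 2.36
d = 837.0 m

837.0


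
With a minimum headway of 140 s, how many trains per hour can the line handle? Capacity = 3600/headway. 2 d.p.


Capacity = 3600 / headway
Capacity = 3600 / 140
Capacity = 25.71 trains/hour

25.71


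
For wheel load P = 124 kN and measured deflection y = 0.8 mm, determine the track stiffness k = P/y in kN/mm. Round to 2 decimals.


Track stiffness k = P / y
k = 124 / 0.8
k = 155.00 kN/mm

155.00


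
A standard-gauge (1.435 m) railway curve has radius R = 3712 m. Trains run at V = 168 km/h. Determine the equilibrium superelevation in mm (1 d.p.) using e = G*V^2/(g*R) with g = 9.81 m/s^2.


Convert speed: V = 168 / 3.6 = 46.6667 m/s
Apply formula: e = 1.435 * 46.6667^2 / (9.81 * 3712)
e = 1.435 * 2177.7778 / 36414.72
e = 0.08582 m = 85.8 mm

85.8


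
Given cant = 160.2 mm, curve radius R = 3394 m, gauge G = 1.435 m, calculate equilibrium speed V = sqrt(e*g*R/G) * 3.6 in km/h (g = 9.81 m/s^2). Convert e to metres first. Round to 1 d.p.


Convert cant: e = 160.2 mm = 0.1602 m
V_ms = sqrt(0.1602 * 9.81 * 3394 / 1.435)
V_ms = sqrt(3716.990542) = 60.9671 m/s
V = 60.9671 * 3.6 = 219.5 km/h

219.5


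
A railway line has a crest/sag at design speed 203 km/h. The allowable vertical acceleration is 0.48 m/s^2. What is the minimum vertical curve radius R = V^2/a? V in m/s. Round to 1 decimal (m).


Convert speed: V = 203 / 3.6 = 56.3889 m/s
V^2 = 3179.7068 m^2/s^2
R_v = 3179.7068 / 0.48
R_v = 6624.4 m

6624.4


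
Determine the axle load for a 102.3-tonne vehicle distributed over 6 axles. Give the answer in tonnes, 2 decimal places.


Load per axle = total weight / number of axles
Load = 102.3 / 6
Load = 17.05 tonnes

17.05


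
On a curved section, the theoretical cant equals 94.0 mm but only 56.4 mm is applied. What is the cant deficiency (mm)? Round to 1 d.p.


Cant deficiency = equilibrium cant - actual cant
CD = 94.0 - 56.4
CD = 37.6 mm

37.6


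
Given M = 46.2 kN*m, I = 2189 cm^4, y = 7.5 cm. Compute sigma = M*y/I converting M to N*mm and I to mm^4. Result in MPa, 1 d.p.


Convert units:
M = 46.2 kN*m = 46200000 N*mm
y = 7.5 cm = 75 mm
I = 2189 cm^4 = 21890000 mm^4
sigma = 46200000 * 75 / 21890000
sigma = 158.3 MPa

158.3


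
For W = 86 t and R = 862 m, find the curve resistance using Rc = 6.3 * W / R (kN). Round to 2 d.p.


Rc = 6.3 * W / R
Rc = 6.3 * 86 / 862
Rc = 541.8 / 862
Rc = 0.63 kN

0.63


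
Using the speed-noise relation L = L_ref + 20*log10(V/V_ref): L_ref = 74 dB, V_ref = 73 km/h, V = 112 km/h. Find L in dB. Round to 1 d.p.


V/V_ref = 112 / 73 = 1.534247
log10(1.534247) = 0.185895
20 * 0.185895 = 3.7179
L = 74 + 3.7179 = 77.7 dB

77.7


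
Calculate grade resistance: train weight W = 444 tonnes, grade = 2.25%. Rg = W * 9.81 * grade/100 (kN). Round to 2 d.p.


Rg = W * 9.81 * grade / 100
Rg = 444 * 9.81 * 2.25 / 100
Rg = 4355.64 * 0.0225
Rg = 98.00 kN

98.00


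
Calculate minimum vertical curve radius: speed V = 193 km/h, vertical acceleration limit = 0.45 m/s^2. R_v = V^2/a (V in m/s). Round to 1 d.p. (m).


Convert speed: V = 193 / 3.6 = 53.6111 m/s
V^2 = 2874.1512 m^2/s^2
R_v = 2874.1512 / 0.45
R_v = 6387.0 m

6387.0


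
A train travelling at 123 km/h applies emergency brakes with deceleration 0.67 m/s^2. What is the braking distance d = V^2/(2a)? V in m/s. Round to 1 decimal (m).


Convert speed: V = 123 / 3.6 = 34.1667 m/s
V^2 = 1167.3611
d = 1167.3611 / (2 * 0.67)
d = 1167.3611 / 1.34
d = 871.2 m

871.2


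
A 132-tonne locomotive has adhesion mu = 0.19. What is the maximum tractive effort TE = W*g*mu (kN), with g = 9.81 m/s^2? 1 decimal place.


TE_max = W * g * mu
TE_max = 132 * 9.81 * 0.19
TE_max = 1294.92 * 0.19
TE_max = 246.0 kN

246.0


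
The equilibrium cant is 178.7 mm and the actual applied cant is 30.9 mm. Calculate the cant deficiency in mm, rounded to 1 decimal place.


Cant deficiency = equilibrium cant - actual cant
CD = 178.7 - 30.9
CD = 147.8 mm

147.8


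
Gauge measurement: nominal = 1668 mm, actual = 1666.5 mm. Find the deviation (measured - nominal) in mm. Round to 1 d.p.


Deviation = measured - nominal
Deviation = 1666.5 - 1668
Deviation = -1.5 mm

-1.5


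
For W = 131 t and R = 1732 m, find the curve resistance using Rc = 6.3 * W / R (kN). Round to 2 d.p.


Rc = 6.3 * W / R
Rc = 6.3 * 131 / 1732
Rc = 825.3 / 1732
Rc = 0.48 kN

0.48


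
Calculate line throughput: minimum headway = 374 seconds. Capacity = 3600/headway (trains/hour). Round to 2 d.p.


Capacity = 3600 / headway
Capacity = 3600 / 374
Capacity = 9.63 trains/hour

9.63


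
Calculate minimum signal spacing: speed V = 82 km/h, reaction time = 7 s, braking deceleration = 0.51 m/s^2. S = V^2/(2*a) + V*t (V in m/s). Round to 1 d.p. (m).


V = 82 / 3.6 = 22.7778 m/s
Braking distance = 22.7778^2 / (2*0.51) = 508.6541 m
Sighting distance = 22.7778 * 7 = 159.4444 m
S = 508.6541 + 159.4444 = 668.1 m

668.1


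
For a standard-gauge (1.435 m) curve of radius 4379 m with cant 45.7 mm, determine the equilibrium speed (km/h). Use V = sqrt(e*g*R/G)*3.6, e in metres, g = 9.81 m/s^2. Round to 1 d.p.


Convert cant: e = 45.7 mm = 0.0457 m
V_ms = sqrt(0.0457 * 9.81 * 4379 / 1.435)
V_ms = sqrt(1368.069786) = 36.9874 m/s
V = 36.9874 * 3.6 = 133.2 km/h

133.2


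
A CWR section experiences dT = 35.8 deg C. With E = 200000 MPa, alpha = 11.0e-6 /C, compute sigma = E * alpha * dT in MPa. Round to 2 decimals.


sigma = E * alpha * dT
sigma = 200000 * 11.0e-6 * 35.8
sigma = 2.2 * 35.8
sigma = 78.76 MPa

78.76


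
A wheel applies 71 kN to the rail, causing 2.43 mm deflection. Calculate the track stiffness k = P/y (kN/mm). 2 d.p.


Track stiffness k = P / y
k = 71 / 2.43
k = 29.22 kN/mm

29.22


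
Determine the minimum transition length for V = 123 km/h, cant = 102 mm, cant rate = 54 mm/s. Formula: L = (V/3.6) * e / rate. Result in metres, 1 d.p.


Convert speed: V = 123 / 3.6 = 34.1667 m/s
L = 34.1667 * 102 / 54
L = 3485.0 / 54
L = 64.5 m

64.5


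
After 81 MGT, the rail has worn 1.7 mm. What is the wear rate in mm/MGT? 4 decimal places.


Wear rate = total wear / cumulative tonnage
Rate = 1.7 / 81
Rate = 0.0210 mm/MGT

0.0210


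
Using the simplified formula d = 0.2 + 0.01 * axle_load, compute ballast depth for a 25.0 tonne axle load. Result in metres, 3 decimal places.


d = 0.2 + 0.01 * 25.0
d = 0.2 + 0.25
d = 0.450 m

0.450


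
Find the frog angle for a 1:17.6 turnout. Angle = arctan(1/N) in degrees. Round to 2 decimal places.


1/N = 1/17.6 = 0.056818
angle = arctan(0.056818) = 0.056757 rad
angle = 0.056757 * 180/pi = 3.25 degrees

3.25


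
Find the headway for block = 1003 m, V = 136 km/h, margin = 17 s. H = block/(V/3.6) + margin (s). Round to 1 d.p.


V = 136 / 3.6 = 37.7778 m/s
Block traversal time = 1003 / 37.7778 = 26.55 s
Headway = 26.55 + 17
Headway = 43.6 s

43.6


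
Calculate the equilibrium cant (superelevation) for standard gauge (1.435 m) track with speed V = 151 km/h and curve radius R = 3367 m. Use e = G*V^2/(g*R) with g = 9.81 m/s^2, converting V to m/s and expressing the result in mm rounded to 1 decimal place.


Convert speed: V = 151 / 3.6 = 41.9444 m/s
Apply formula: e = 1.435 * 41.9444^2 / (9.81 * 3367)
e = 1.435 * 1759.3364 / 33030.27
e = 0.076434 m = 76.4 mm

76.4


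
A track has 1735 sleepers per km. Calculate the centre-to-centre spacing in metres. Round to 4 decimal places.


Spacing = 1000 m / number of sleepers
Spacing = 1000 / 1735
Spacing = 0.5764 m

0.5764


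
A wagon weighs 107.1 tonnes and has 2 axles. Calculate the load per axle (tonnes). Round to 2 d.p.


Load per axle = total weight / number of axles
Load = 107.1 / 2
Load = 53.55 tonnes

53.55


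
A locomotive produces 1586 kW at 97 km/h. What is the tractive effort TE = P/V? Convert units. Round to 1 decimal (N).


Convert: P = 1586 kW = 1586000 W
V = 97 / 3.6 = 26.9444 m/s
TE = 1586000 / 26.9444
TE = 58861.9 N

58861.9


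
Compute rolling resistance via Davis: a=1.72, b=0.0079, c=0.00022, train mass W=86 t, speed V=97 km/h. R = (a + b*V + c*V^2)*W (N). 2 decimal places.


b*V = 0.0079 * 97 = 0.7663
c*V^2 = 0.00022 * 9409 = 2.06998
R_per_t = 1.72 + 0.7663 + 2.06998 = 4.55628 N/t
R_total = 4.55628 * 86 = 391.84 N

391.84


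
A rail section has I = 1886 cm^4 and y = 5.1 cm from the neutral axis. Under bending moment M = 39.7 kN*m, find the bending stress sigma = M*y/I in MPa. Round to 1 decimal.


Convert units:
M = 39.7 kN*m = 39700000 N*mm
y = 5.1 cm = 51 mm
I = 1886 cm^4 = 18860000 mm^4
sigma = 39700000 * 51 / 18860000
sigma = 107.4 MPa

107.4


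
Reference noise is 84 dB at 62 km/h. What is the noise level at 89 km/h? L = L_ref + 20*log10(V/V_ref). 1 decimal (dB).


V/V_ref = 89 / 62 = 1.435484
log10(1.435484) = 0.156998
20 * 0.156998 = 3.14
L = 84 + 3.14 = 87.1 dB

87.1


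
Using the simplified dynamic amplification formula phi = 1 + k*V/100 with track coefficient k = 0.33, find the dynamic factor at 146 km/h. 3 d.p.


phi = 1 + k * V / 100
phi = 1 + 0.33 * 146 / 100
phi = 1 + 0.4818
phi = 1.482

1.482
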